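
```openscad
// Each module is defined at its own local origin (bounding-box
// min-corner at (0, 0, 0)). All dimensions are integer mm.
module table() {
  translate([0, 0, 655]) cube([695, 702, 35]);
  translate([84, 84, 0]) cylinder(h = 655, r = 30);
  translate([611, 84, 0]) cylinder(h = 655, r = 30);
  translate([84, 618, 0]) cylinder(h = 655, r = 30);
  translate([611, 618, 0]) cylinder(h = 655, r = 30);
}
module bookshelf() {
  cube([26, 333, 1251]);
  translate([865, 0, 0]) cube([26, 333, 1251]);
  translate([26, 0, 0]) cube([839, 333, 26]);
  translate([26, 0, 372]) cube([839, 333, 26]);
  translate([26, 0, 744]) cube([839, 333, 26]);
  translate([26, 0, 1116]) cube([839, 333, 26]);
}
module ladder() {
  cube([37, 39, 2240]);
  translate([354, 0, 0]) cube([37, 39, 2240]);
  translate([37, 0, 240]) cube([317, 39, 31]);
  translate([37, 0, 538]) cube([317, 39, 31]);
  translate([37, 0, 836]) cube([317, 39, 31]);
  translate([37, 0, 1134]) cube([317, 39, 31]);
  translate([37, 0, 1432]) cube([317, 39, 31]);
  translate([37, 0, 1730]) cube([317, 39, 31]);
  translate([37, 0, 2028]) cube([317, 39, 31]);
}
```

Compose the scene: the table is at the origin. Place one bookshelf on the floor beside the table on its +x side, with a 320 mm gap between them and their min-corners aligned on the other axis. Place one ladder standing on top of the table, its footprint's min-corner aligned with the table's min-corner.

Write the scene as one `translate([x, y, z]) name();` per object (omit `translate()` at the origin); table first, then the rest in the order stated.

table();
translate([1015, 0, 0]) bookshelf();
translate([0, 0, 690]) ladder();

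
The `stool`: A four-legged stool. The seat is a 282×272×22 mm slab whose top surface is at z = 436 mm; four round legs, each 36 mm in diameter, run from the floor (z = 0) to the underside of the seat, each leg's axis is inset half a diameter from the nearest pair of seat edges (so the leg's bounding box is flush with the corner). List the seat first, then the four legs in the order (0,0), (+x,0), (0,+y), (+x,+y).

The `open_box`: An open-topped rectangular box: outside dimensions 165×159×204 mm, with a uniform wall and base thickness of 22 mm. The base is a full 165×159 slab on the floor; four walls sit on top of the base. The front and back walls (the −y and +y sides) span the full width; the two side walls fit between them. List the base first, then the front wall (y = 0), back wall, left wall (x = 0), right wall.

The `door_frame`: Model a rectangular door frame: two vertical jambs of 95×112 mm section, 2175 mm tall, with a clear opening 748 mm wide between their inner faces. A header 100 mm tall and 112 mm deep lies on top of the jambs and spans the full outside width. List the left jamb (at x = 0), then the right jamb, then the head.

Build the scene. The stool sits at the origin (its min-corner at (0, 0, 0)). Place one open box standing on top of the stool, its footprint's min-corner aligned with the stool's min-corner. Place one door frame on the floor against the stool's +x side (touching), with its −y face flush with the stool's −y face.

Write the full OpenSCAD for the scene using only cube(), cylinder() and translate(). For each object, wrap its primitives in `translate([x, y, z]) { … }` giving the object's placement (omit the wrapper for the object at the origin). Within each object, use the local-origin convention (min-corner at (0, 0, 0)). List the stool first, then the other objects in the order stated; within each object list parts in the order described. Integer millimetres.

translate([0, 0, 414]) cube([282, 272, 22]);
translate([18, 18, 0]) cylinder(h = 414, r = 18);
translate([264, 18, 0]) cylinder(h = 414, r = 18);
translate([18, 254, 0]) cylinder(h = 414, r = 18);
translate([264, 254, 0]) cylinder(h = 414, r = 18);
translate([0, 0, 436]) {
  cube([165, 159, 22]);
  translate([0, 0, 22]) cube([165, 22, 182]);
  translate([0, 137, 22]) cube([165, 22, 182]);
  translate([0, 22, 22]) cube([22, 115, 182]);
  translate([143, 22, 22]) cube([22, 115, 182]);
}
translate([282, 0, 0]) {
  cube([95, 112, 2175]);
  translate([843, 0, 0]) cube([95, 112, 2175]);
  translate([0, 0, 2175]) cube([938, 112, 100]);
}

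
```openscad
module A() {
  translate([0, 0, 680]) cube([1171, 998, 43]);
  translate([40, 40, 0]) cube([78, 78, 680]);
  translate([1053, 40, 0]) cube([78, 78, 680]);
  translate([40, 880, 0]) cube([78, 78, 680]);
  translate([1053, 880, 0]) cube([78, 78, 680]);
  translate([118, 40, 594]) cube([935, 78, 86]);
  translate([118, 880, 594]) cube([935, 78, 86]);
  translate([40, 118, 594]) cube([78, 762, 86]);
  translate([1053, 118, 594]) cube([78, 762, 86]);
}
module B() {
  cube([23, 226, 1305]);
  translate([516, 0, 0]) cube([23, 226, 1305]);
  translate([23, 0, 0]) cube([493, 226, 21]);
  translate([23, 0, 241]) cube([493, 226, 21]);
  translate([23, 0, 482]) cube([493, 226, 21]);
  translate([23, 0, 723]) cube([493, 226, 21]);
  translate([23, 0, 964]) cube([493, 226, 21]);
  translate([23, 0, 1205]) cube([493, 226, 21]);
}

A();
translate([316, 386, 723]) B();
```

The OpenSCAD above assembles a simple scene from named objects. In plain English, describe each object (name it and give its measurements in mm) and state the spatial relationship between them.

A is a table with a 1171×998 mm rectangular top, 43 mm thick, top surface at z = 723 mm, supported by four 78×78 mm square legs, each inset 40 mm from the nearest pair of top edges, running from the floor. Four apron rails, 78 mm thick and 86 mm tall, run between adjacent legs with their top edges flush with the underside of the top and their outer faces flush with the legs' outer faces.

B is an open bookshelf. Two side panels, each 23 mm thick, 226 mm deep and 1305 mm tall, stand 539 mm apart (outside-to-outside). Between them sit 6 shelves, each 21 mm thick and 226 mm deep, spanning the full gap between the sides. The bottom shelf rests on the floor (its underside at z = 0) and the clear gap between one shelf's top and the next shelf's underside is 220 mm.

The bookshelf is on top of the table, centred.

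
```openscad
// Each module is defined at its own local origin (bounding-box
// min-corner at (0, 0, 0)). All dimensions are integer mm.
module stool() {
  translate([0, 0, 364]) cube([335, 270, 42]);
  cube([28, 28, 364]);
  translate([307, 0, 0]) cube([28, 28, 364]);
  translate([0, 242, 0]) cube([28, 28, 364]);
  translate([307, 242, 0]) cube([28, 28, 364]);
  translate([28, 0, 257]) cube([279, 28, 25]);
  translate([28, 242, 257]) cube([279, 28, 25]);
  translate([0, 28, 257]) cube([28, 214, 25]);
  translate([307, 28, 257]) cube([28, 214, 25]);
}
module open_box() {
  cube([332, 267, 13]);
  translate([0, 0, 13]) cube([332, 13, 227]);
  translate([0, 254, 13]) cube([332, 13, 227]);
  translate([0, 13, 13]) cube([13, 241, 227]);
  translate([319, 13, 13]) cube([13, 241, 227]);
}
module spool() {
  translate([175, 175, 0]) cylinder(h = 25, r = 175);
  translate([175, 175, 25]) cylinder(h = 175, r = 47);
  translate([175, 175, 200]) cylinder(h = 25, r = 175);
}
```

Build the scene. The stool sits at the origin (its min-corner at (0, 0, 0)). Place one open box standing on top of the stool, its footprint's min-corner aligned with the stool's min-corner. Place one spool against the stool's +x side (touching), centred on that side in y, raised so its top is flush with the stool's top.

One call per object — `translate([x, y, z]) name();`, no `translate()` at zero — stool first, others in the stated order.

stool();
translate([0, 0, 406]) open_box();
translate([335, -40, 181]) spool();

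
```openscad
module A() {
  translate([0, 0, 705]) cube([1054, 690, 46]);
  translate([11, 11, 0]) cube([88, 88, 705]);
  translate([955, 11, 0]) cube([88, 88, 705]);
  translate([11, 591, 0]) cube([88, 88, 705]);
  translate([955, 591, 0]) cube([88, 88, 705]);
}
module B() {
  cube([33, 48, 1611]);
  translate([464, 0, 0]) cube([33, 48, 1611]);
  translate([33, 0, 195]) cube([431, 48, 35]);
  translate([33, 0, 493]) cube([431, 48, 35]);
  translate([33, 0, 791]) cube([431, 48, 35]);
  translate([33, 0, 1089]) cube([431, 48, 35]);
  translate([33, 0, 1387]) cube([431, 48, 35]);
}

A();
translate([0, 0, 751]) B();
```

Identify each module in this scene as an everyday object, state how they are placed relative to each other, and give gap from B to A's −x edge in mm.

The ladder's min-x is at 0; the table's min-x is 0; gap = 0 mm.

A is a table. B is a ladder. The ladder is on top of the table. The gap from the ladder to the table's −x edge is 0 mm.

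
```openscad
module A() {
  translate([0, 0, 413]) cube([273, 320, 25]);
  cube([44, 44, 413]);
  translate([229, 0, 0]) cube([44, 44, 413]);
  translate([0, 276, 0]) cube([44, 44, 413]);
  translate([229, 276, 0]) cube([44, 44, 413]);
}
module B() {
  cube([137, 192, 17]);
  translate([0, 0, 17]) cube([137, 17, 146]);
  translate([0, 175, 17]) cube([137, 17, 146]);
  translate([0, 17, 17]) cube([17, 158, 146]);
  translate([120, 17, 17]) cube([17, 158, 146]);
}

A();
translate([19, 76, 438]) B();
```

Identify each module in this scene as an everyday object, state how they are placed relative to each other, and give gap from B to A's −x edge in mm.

A is a stool. B is an open box. The open box is on top of the stool. The gap from the open box to the stool's −x edge is 19 mm.

The open box's min-x is at 19; the stool's min-x is 0; gap = 19 mm.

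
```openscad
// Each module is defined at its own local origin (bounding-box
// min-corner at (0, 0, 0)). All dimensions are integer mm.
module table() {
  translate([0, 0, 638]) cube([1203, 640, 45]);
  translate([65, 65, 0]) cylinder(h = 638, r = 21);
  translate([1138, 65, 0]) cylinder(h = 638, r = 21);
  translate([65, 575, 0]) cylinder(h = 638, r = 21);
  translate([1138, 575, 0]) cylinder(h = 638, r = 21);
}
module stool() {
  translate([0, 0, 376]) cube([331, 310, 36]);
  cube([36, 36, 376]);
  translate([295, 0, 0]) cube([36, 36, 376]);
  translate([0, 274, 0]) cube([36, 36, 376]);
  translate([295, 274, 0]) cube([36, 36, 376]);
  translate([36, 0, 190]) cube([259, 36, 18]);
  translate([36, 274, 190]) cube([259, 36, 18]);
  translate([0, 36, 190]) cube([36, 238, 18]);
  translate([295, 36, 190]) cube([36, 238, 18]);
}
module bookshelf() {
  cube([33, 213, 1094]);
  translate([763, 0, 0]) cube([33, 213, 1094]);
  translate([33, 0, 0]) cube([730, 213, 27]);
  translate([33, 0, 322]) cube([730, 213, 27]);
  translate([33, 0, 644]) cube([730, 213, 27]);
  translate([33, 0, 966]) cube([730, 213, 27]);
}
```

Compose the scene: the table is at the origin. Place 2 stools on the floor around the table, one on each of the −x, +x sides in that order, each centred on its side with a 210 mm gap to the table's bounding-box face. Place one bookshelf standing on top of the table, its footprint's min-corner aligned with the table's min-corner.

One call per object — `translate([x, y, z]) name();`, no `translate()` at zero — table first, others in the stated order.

table();
translate([-541, 165, 0]) stool();
translate([1413, 165, 0]) stool();
translate([0, 0, 683]) bookshelf();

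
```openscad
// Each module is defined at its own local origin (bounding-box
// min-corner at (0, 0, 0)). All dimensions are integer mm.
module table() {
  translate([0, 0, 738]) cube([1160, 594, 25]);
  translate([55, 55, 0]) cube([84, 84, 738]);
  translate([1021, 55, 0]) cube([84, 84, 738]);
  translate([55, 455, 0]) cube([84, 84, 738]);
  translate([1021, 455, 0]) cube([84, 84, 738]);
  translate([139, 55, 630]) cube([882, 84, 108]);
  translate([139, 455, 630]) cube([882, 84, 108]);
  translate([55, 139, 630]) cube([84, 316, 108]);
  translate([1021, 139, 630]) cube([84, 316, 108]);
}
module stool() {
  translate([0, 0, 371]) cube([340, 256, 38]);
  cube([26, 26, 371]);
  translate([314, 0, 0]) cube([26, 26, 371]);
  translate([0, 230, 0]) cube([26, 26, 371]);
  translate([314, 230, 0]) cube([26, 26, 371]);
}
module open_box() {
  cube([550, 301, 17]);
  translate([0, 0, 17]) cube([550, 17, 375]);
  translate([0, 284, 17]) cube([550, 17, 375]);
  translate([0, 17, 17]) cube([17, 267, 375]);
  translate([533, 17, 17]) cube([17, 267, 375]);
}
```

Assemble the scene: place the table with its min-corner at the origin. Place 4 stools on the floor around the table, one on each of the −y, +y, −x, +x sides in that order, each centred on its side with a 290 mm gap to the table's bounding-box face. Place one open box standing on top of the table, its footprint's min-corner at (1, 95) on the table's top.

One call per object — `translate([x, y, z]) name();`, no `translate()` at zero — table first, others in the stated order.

table();
translate([410, -546, 0]) stool();
translate([410, 884, 0]) stool();
translate([-630, 169, 0]) stool();
translate([1450, 169, 0]) stool();
translate([1, 95, 763]) open_box();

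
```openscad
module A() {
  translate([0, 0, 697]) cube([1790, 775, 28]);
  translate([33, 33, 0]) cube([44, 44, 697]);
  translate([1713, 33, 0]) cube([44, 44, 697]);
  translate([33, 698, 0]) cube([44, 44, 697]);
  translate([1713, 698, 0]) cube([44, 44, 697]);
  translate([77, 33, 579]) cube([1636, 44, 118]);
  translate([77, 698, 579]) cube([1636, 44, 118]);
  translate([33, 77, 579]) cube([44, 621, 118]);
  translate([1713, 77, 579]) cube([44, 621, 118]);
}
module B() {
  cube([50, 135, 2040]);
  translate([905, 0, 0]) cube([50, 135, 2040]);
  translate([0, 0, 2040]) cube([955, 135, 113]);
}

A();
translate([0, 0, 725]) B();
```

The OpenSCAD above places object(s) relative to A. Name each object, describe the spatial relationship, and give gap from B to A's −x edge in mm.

A is a table. B is a door frame. The door frame is on top of the table. The gap from the door frame to the table's −x edge is 0 mm.

The door frame's min-x is at 0; the table's min-x is 0; gap = 0 mm.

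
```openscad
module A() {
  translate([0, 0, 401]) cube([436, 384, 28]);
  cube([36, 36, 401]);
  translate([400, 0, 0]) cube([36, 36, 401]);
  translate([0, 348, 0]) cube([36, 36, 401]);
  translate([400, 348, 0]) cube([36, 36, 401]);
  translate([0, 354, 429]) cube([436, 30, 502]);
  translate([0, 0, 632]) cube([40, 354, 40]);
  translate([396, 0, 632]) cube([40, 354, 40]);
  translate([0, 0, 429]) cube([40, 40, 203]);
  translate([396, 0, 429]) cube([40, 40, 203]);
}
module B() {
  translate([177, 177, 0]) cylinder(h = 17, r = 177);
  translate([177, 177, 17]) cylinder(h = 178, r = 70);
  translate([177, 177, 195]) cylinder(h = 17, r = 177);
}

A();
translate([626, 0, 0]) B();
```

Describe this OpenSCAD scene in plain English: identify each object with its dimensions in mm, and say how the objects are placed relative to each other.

A is a chair. The seat is a 436×384×28 mm slab with its top at z = 429 mm, on four 36×36 mm corner legs (flush with the seat edges, standing on z = 0). A flat backrest 30 mm thick, 502 mm tall, spans the full seat width and rises from the seat top along its +y edge, rear face flush with the rear of the seat. Two armrests of 40×40 mm section run along each side from the seat's front edge to the front of the backrest, top faces 243 mm above the seat top and outer faces flush with the seat's x-edges; a 40×40 mm post under the front of each armrest stands on the seat at the front corner.

B is a spool: two coaxial disc flanges of radius 177 mm and thickness 17 mm, joined by a core cylinder of radius 70 mm and height 178 mm. The lower flange rests on z = 0 and the three cylinders share a vertical axis.

The spool is on the floor beside the chair on its +x side.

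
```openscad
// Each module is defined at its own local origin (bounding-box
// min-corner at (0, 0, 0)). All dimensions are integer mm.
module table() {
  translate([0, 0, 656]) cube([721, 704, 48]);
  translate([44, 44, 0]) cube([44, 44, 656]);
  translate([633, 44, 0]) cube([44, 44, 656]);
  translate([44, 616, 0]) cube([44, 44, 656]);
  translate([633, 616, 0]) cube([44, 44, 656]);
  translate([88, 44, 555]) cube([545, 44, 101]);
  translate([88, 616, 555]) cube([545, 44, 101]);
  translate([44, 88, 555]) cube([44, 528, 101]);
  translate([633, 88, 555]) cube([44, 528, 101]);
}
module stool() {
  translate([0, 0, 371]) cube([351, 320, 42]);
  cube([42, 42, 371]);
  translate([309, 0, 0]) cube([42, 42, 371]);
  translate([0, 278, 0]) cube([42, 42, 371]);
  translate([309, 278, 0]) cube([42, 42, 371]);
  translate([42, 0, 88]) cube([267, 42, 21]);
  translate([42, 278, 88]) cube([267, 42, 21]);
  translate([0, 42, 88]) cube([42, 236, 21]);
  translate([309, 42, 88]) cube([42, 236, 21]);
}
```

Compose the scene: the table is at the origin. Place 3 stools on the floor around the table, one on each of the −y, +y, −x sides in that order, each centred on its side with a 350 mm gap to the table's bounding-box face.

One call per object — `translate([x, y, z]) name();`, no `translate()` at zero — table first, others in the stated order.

table();
translate([185, -670, 0]) stool();
translate([185, 1054, 0]) stool();
translate([-701, 192, 0]) stool();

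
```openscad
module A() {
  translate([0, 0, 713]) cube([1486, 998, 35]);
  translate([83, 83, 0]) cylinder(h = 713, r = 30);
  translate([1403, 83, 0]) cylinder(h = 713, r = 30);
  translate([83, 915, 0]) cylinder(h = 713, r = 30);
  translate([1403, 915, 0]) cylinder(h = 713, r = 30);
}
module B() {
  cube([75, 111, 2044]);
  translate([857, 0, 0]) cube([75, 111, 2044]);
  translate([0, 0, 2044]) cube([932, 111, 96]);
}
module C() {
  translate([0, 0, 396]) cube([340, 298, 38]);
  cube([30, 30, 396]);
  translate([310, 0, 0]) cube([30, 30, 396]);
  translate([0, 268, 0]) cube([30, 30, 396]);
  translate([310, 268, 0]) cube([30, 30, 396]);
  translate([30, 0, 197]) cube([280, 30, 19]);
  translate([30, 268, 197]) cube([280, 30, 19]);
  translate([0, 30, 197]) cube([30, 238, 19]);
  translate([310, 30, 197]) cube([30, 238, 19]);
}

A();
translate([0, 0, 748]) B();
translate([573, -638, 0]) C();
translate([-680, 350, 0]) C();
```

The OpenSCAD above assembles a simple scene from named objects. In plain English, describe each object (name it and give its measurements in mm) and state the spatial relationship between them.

A is a table with a 1486×998 mm rectangular top, 35 mm thick, top surface at z = 748 mm, supported by four round legs of 60 mm diameter, each leg's bounding box inset 53 mm from the nearest pair of top edges, running from the floor.

B is a rectangular door frame: two vertical jambs of 75×111 mm section, 2044 mm tall, with a clear opening 782 mm wide between their inner faces. A header 96 mm tall and 111 mm deep lies on top of the jambs and spans the full outside width.

C is a four-legged stool. The seat is 340×298 mm, 38 mm thick, top at z = 434 mm. It stands on four square legs, each 30×30 mm in cross-section, from z = 0 to the seat underside, each flush with a corner of the seat. Four stretchers, 30 mm wide and 19 mm tall, connect adjacent legs with their undersides at z = 197 mm, each running between the inner faces of the legs it joins and aligned with the legs' outer faces on the other axis.

The door frame is on top of the table. Two stools sit around the table at the −y, −x sides.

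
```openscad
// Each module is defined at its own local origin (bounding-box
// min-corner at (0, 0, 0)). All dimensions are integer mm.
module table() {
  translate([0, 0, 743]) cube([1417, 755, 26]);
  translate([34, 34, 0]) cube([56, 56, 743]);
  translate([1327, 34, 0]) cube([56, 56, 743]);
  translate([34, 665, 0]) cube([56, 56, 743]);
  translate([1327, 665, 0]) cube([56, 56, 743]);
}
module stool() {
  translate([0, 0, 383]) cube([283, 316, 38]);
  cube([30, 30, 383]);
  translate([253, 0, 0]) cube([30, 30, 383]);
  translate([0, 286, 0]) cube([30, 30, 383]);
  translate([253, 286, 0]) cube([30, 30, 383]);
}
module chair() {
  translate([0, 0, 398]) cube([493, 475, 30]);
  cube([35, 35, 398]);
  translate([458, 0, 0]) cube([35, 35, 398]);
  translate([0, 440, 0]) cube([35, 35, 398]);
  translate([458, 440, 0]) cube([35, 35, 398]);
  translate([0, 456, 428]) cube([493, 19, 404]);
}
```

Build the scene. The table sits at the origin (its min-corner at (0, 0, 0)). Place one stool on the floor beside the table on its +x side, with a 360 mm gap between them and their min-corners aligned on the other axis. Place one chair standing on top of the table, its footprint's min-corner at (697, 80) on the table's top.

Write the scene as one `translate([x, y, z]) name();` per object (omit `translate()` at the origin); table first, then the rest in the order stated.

table();
translate([1777, 0, 0]) stool();
translate([697, 80, 769]) chair();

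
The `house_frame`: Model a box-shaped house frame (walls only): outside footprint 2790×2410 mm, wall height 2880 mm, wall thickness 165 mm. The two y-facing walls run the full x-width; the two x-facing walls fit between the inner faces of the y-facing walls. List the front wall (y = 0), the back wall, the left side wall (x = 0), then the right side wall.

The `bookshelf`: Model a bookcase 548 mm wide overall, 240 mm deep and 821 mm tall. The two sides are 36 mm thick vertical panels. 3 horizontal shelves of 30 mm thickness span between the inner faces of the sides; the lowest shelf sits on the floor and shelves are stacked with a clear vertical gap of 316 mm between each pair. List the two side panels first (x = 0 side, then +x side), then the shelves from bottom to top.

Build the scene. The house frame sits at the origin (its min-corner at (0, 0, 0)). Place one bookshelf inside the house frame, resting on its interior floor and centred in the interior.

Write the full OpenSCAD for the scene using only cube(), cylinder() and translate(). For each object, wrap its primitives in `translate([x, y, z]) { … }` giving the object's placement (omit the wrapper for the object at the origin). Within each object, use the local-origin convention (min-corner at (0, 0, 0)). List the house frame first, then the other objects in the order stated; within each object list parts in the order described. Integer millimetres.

cube([2790, 165, 2880]);
translate([0, 2245, 0]) cube([2790, 165, 2880]);
translate([0, 165, 0]) cube([165, 2080, 2880]);
translate([2625, 165, 0]) cube([165, 2080, 2880]);
translate([1121, 1085, 0]) {
  cube([36, 240, 821]);
  translate([512, 0, 0]) cube([36, 240, 821]);
  translate([36, 0, 0]) cube([476, 240, 30]);
  translate([36, 0, 346]) cube([476, 240, 30]);
  translate([36, 0, 692]) cube([476, 240, 30]);
}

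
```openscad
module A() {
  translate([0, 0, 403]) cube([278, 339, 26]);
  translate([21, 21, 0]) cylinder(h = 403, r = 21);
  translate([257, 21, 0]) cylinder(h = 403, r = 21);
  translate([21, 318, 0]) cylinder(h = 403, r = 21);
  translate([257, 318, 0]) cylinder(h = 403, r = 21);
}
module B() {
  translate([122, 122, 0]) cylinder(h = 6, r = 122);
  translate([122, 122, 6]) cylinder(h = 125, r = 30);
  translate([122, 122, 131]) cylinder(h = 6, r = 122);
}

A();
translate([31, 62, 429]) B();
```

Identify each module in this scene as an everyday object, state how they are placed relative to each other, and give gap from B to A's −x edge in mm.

A is a stool. B is a spool. The spool is on top of the stool. The gap from the spool to the stool's −x edge is 31 mm.

The spool's min-x is at 31; the stool's min-x is 0; gap = 31 mm.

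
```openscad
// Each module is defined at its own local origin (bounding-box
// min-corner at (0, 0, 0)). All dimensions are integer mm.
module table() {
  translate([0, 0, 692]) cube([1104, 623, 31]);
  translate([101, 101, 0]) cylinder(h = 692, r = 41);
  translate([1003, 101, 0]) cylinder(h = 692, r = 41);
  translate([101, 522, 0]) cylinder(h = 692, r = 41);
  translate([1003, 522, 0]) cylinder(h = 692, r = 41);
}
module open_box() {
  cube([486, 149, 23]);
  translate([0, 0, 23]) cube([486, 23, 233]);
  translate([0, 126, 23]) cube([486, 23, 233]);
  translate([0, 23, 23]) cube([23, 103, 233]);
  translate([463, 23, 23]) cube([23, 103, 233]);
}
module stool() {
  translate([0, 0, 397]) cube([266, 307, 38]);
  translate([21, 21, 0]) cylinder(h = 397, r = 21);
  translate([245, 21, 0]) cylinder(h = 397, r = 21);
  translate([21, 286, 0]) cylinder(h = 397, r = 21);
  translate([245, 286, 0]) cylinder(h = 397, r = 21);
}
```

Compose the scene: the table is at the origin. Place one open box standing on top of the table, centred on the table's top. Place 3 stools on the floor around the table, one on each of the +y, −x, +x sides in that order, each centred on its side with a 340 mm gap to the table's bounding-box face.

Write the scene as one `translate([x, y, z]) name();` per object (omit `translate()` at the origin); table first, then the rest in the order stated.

table();
translate([309, 237, 723]) open_box();
translate([419, 963, 0]) stool();
translate([-606, 158, 0]) stool();
translate([1444, 158, 0]) stool();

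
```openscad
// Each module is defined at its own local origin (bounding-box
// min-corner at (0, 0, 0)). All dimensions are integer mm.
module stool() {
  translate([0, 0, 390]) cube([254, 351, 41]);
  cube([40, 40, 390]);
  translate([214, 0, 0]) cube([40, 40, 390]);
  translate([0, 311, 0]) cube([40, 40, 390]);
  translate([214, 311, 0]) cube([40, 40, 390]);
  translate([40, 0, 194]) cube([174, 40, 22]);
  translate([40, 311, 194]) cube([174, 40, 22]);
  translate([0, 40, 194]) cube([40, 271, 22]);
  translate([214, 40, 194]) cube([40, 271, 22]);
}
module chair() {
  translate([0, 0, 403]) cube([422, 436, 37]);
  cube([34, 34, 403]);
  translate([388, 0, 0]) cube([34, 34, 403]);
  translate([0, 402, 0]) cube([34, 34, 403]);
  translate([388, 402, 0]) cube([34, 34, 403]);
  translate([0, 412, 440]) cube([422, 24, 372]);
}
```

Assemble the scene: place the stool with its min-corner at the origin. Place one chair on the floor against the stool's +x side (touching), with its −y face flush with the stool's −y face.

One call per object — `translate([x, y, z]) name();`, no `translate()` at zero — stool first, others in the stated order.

stool();
translate([254, 0, 0]) chair();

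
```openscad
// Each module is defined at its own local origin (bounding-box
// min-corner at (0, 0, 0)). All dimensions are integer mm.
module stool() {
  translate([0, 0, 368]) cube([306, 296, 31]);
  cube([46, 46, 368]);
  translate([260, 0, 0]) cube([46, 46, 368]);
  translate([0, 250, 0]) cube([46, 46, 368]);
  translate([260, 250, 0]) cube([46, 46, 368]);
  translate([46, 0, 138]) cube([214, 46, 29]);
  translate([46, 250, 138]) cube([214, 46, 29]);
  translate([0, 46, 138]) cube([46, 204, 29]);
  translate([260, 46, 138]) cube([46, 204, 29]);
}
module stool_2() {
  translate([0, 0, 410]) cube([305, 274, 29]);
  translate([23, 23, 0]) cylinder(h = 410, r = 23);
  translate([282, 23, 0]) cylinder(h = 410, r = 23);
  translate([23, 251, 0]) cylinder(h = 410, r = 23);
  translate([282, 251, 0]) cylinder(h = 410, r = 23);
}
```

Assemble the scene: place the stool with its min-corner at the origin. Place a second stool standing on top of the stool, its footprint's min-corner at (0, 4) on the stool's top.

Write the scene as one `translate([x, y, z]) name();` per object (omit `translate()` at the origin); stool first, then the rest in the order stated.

stool();
translate([0, 4, 399]) stool_2();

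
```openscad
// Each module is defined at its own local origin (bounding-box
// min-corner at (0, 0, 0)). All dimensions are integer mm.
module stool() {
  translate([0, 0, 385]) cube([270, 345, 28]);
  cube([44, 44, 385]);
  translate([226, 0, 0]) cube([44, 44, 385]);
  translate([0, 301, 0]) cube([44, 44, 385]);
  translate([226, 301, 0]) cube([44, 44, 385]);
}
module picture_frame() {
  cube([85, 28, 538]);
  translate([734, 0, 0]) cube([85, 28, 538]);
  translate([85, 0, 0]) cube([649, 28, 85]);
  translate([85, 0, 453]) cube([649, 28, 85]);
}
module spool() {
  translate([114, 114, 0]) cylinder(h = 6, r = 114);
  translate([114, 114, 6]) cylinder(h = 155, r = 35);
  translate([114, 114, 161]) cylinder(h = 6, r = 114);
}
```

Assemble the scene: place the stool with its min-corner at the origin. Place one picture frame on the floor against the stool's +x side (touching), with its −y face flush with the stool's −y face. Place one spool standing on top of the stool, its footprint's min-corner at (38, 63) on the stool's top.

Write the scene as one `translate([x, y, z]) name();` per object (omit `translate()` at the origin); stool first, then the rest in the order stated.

stool();
translate([270, 0, 0]) picture_frame();
translate([38, 63, 413]) spool();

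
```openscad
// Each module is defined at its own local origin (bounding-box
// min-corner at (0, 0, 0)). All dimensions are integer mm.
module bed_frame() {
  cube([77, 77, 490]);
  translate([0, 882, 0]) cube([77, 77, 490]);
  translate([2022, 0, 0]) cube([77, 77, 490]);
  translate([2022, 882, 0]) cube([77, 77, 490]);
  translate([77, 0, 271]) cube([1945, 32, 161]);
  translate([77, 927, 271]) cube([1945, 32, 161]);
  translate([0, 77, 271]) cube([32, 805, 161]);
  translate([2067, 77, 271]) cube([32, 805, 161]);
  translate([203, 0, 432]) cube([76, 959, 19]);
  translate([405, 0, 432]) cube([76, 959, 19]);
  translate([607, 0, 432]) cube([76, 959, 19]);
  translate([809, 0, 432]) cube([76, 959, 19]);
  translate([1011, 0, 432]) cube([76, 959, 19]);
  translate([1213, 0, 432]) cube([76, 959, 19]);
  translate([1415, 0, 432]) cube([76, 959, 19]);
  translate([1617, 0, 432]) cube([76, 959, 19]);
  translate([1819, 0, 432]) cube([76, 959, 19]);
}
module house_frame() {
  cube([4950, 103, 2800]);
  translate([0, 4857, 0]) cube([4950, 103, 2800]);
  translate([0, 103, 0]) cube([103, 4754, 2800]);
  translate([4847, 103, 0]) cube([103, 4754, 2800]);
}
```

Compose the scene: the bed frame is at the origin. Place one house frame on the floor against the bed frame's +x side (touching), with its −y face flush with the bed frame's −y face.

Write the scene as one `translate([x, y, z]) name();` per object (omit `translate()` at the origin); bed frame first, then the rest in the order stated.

bed_frame();
translate([2099, 0, 0]) house_frame();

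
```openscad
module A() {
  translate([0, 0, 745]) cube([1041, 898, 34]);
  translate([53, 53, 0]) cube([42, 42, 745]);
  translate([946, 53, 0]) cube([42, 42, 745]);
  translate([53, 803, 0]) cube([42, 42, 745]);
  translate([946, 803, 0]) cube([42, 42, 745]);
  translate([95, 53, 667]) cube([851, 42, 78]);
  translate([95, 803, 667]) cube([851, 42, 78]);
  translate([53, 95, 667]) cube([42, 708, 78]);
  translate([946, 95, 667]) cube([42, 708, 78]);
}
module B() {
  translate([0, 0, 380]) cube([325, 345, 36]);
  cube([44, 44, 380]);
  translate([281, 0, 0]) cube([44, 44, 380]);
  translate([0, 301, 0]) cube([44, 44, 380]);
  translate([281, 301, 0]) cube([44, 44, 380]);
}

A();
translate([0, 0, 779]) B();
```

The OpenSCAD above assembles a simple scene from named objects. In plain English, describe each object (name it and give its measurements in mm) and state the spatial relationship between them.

A is a rectangular dining table. The top is 1041×898×34 mm with its upper surface at z = 779 mm. It stands on four 42×42 mm square legs, each inset 53 mm from the nearest pair of top edges, running from the floor to the underside of the top. Four apron rails, 42 mm thick and 78 mm tall, run between adjacent legs with their top edges flush with the underside of the top and their outer faces flush with the legs' outer faces.

B is a four-legged stool. The seat is 325×345 mm, 36 mm thick, top at z = 416 mm. It stands on four square legs, each 44×44 mm in cross-section, from z = 0 to the seat underside, each flush with a corner of the seat.

The stool is on top of the table.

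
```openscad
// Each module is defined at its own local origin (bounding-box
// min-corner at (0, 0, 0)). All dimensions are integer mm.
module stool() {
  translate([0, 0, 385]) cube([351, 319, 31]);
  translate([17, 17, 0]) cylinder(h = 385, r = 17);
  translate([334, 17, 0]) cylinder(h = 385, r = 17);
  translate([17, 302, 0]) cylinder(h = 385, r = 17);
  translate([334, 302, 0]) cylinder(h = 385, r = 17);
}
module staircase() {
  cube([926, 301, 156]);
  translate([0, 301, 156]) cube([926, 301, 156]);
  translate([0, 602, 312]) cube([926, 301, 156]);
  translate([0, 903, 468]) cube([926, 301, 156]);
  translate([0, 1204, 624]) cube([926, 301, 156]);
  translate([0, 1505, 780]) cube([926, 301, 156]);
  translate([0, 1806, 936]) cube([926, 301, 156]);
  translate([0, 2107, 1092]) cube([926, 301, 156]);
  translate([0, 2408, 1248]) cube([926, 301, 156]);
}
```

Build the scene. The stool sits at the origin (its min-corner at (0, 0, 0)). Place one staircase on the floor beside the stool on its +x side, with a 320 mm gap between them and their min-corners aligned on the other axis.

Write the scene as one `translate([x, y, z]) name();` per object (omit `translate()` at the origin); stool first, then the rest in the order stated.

stool();
translate([671, 0, 0]) staircase();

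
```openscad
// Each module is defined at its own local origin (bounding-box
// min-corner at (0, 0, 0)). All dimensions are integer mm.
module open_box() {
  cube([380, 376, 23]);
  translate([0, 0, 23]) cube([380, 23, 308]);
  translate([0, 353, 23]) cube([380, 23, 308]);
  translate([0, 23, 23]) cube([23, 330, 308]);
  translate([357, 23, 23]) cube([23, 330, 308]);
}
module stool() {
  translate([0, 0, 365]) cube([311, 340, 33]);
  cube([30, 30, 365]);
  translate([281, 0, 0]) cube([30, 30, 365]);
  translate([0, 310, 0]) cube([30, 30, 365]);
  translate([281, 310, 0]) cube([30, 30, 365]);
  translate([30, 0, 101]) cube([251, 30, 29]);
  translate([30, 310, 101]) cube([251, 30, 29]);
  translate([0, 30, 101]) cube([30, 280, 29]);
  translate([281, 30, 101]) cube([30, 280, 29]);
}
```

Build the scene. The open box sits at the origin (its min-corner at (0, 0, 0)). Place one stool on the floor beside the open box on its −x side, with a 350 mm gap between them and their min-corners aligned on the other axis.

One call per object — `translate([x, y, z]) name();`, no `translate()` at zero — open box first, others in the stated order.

open_box();
translate([-661, 0, 0]) stool();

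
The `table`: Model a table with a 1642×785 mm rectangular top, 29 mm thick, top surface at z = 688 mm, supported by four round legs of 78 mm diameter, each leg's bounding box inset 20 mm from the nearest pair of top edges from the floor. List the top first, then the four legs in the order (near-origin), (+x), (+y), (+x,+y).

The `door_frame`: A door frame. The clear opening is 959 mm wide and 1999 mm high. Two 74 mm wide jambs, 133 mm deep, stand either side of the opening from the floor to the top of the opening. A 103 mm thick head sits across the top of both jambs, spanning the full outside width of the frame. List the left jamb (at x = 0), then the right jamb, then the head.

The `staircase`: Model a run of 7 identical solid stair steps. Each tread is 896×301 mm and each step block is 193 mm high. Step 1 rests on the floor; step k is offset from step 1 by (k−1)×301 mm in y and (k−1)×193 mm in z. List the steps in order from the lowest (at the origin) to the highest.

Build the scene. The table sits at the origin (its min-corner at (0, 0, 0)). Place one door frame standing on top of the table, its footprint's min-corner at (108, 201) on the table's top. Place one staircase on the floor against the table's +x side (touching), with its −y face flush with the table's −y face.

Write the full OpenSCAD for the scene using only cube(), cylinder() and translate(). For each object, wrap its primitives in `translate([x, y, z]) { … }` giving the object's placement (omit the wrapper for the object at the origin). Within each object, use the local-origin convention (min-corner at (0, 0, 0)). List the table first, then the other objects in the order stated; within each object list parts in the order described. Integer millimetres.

translate([0, 0, 659]) cube([1642, 785, 29]);
translate([59, 59, 0]) cylinder(h = 659, r = 39);
translate([1583, 59, 0]) cylinder(h = 659, r = 39);
translate([59, 726, 0]) cylinder(h = 659, r = 39);
translate([1583, 726, 0]) cylinder(h = 659, r = 39);
translate([108, 201, 688]) {
  cube([74, 133, 1999]);
  translate([1033, 0, 0]) cube([74, 133, 1999]);
  translate([0, 0, 1999]) cube([1107, 133, 103]);
}
translate([1642, 0, 0]) {
  cube([896, 301, 193]);
  translate([0, 301, 193]) cube([896, 301, 193]);
  translate([0, 602, 386]) cube([896, 301, 193]);
  translate([0, 903, 579]) cube([896, 301, 193]);
  translate([0, 1204, 772]) cube([896, 301, 193]);
  translate([0, 1505, 965]) cube([896, 301, 193]);
  translate([0, 1806, 1158]) cube([896, 301, 193]);
}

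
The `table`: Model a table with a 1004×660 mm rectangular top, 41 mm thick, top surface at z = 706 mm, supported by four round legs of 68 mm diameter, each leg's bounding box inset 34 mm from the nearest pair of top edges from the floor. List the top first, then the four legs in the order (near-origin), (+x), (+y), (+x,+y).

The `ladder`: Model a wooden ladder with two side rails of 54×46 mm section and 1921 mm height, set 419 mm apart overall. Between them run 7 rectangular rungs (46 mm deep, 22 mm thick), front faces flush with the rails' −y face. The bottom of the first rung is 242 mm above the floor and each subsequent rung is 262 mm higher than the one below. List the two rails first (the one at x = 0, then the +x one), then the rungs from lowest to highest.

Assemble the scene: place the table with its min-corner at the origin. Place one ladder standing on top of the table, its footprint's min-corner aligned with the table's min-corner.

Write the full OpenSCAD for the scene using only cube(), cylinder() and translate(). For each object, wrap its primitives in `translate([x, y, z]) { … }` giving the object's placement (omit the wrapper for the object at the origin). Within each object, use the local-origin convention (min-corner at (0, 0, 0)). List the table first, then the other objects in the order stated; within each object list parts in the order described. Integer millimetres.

translate([0, 0, 665]) cube([1004, 660, 41]);
translate([68, 68, 0]) cylinder(h = 665, r = 34);
translate([936, 68, 0]) cylinder(h = 665, r = 34);
translate([68, 592, 0]) cylinder(h = 665, r = 34);
translate([936, 592, 0]) cylinder(h = 665, r = 34);
translate([0, 0, 706]) {
  cube([54, 46, 1921]);
  translate([365, 0, 0]) cube([54, 46, 1921]);
  translate([54, 0, 242]) cube([311, 46, 22]);
  translate([54, 0, 504]) cube([311, 46, 22]);
  translate([54, 0, 766]) cube([311, 46, 22]);
  translate([54, 0, 1028]) cube([311, 46, 22]);
  translate([54, 0, 1290]) cube([311, 46, 22]);
  translate([54, 0, 1552]) cube([311, 46, 22]);
  translate([54, 0, 1814]) cube([311, 46, 22]);
}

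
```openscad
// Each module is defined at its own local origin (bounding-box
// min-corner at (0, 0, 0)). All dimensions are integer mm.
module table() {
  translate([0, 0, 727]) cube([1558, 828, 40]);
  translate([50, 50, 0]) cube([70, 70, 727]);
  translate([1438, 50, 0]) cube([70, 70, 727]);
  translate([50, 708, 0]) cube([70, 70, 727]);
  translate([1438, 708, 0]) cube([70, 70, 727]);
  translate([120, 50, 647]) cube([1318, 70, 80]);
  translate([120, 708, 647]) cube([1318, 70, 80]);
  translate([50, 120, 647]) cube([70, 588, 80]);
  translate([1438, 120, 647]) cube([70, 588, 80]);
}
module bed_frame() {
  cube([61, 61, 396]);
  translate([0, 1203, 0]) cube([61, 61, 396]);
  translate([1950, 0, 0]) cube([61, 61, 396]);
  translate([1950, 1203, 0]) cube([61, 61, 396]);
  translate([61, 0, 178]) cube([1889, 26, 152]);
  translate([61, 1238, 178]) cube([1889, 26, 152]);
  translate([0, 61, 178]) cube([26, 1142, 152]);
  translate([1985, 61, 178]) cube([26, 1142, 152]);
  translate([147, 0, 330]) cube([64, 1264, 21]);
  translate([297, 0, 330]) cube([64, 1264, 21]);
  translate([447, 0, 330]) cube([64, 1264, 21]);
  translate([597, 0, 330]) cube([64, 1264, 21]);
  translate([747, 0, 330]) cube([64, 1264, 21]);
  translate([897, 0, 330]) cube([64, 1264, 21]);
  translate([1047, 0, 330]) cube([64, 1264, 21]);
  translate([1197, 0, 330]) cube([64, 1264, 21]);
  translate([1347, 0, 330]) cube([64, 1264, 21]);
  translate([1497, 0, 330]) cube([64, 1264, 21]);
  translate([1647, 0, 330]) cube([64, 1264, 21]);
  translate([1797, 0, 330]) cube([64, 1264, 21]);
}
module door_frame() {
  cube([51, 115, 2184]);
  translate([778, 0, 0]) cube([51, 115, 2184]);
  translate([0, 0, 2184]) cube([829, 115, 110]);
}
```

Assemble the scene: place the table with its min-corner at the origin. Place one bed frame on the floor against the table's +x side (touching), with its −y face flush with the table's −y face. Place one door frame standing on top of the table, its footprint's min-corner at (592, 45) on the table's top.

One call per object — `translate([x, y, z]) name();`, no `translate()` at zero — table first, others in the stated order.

table();
translate([1558, 0, 0]) bed_frame();
translate([592, 45, 767]) door_frame();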